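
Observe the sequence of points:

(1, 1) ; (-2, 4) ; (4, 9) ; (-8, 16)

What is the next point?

(16, 25)

For the first value, ×(-2) each step: 1, -2, 4, -8 → 16.
Second value: perfect squares: 1², 2², 3², …, so 1, 4, 9, 16 → 25.
Putting it together: (16, 25).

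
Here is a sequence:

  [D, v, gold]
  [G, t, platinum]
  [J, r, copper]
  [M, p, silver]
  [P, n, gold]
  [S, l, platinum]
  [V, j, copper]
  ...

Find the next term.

First letter: letters move forward 3 places in the alphabet; D, G, J, M, P, S, V → Y.
Second letter: letters move back 2 places in the alphabet, so v, t, r, p, n, l, j → h.
Metal: repeats gold → platinum → copper → silver; gold, platinum, copper, silver, gold, platinum, copper → silver.
Combining the parts gives [Y, h, silver].

[Y, h, silver]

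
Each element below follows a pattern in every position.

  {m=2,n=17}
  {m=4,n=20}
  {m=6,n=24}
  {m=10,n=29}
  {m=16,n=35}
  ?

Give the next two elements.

M goes 2, 4, 6, 10, 16 → 26 → 42 (each term is the sum of the two before it).
N: 17, 20, 24, 29, 35 → 42 → 50 (differences are 3, 4, 5, … (increasing by 1 each time)).
So the next two elements are {m=26,n=42} and {m=42,n=50}.

{m=26,n=42}, {m=42,n=50}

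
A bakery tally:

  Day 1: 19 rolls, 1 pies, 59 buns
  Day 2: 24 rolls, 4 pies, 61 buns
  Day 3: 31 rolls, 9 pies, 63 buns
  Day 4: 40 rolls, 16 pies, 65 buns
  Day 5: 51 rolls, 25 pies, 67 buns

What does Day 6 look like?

64 rolls, 36 pies, 69 buns

Rolls goes 19, 24, 31, 40, 51 → 64 (differences are 5, 7, 9, … (increasing by 2 each time)).
Pies goes 1, 4, 9, 16, 25 → 36 (perfect squares: 1², 2², 3², …).
Buns: +2 each step; 59, 61, 63, 65, 67 → 69.
So the next record is 64 rolls, 36 pies, 69 buns.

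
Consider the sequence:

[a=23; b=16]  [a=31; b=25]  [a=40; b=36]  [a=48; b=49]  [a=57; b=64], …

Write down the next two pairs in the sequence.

[a=65; b=81], [a=74; b=100]

A: 23, 31, 40, 48, 57 → 65 → 74 (alternating steps +8, +9, +8, +9, …).
B — perfect squares: 4², 5², 6², …: 16, 25, 36, 49, 64 → 81 → 100.
So the next two pairs are [a=65; b=81] and [a=74; b=100].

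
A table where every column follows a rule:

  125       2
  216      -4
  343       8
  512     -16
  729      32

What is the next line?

First component: perfect cubes: 5³, 6³, 7³, …, so 125, 216, 343, 512, 729 → 1000.
Second component: ×(-2) each step, so 2, -4, 8, -16, 32 → -64.
Putting it together: 1000  -64.

1000  -64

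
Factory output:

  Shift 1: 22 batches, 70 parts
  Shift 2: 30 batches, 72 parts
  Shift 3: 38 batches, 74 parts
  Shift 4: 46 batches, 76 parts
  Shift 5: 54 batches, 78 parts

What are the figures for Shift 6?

Batches: +8 each step, so 22, 30, 38, 46, 54 → 62.
Parts: 70, 72, 74, 76, 78 → 80 (+2 each step).
So the next record is 62 batches, 80 parts.

62 batches, 80 parts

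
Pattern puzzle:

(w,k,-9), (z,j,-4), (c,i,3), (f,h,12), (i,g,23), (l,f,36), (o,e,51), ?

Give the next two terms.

First letter: letters move forward 3 places in the alphabet, wrapping Z→A; w, z, c, f, i, l, o → r → u.
Second letter: letters move back 1 place in the alphabet, so k, j, i, h, g, f, e → d → c.
Third coordinate goes -9, -4, 3, 12, 23, 36, 51 → 68 → 87 (differences are 5, 7, 9, … (increasing by 2 each time)).
So the next two terms are (r,d,68) and (u,c,87).

(r,d,68), (u,c,87)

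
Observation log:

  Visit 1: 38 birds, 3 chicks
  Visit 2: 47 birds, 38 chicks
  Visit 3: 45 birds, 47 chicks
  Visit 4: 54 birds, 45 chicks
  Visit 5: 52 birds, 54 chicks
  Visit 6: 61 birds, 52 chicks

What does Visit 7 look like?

Birds — alternating steps +9, −2, +9, −2, …: 38, 47, 45, 54, 52, 61 → 59.
For the chicks, always the previous value of the birds: 3, 38, 47, 45, 54, 52 → 61.
Combining the parts gives 59 birds, 61 chicks.

59 birds, 61 chicks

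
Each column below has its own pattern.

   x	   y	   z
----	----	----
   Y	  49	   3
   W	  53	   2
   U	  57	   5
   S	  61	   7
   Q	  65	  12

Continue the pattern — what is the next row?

For the column x, letters move back 2 places in the alphabet: Y, W, U, S, Q → O.
Column y: +4 each step, so 49, 53, 57, 61, 65 → 69.
Column z — each term is the sum of the two before it: 3, 2, 5, 7, 12 → 19.
So the next row is O  69  19.

O  69  19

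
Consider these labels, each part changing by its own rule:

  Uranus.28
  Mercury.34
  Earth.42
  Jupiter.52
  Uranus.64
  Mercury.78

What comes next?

Earth.94

Planet — repeats Uranus → Mercury → Earth → Jupiter: Uranus, Mercury, Earth, Jupiter, Uranus, Mercury → Earth.
Second component goes 28, 34, 42, 52, 64, 78 → 94 (differences are 6, 8, 10, … (increasing by 2 each time)).
Putting it together: Earth.94.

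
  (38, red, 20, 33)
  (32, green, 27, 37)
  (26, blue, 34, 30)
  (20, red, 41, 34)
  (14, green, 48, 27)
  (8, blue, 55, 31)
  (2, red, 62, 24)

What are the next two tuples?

First component — −6 each step: 38, 32, 26, 20, 14, 8, 2 → -4 → -10.
Colour — repeats red → green → blue: red, green, blue, red, green, blue, red → green → blue.
For the third component, +7 each step: 20, 27, 34, 41, 48, 55, 62 → 69 → 76.
Fourth component: alternating steps +4, −7, +4, −7, …, so 33, 37, 30, 34, 27, 31, 24 → 28 → 21.
Putting the parts together: (-4, green, 69, 28) and then (-10, blue, 76, 21).

(-4, green, 69, 28), (-10, blue, 76, 21)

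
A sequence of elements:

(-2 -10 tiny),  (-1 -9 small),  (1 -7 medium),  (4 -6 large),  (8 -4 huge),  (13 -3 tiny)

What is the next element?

For the first part, differences are 1, 2, 3, … (increasing by 1 each time): -2, -1, 1, 4, 8, 13 → 19.
Second part: alternating steps +1, +2, +1, +2, …; -10, -9, -7, -6, -4, -3 → -1.
Size: repeats tiny → small → medium → large → huge, so tiny, small, medium, large, huge, tiny → small.
Putting it together: (19 -1 small).

(19 -1 small)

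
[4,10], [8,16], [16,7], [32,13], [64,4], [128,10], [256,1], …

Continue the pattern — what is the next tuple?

[512,7]

First value: 4, 8, 16, 32, 64, 128, 256 → 512 (×2 each step).
Second value: alternating steps +6, −9, +6, −9, …, so 10, 16, 7, 13, 4, 10, 1 → 7.
So the next tuple is [512,7].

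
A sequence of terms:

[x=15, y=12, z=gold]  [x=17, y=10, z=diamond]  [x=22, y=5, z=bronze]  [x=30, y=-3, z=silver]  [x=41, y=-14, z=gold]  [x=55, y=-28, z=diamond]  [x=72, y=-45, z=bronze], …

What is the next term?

X: 15, 17, 22, 30, 41, 55, 72 → 92 (differences are 2, 5, 8, … (increasing by 3 each time)).
For the y, together with the x always sums to 27: 12, 10, 5, -3, -14, -28, -45 → -65.
Z: gold, diamond, bronze, silver, gold, diamond, bronze → silver (repeats gold → diamond → bronze → silver).
Putting it together: [x=92, y=-65, z=silver].

[x=92, y=-65, z=silver]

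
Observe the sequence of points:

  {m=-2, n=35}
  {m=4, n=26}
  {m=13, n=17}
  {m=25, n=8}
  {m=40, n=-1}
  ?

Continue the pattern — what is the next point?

M: -2, 4, 13, 25, 40 → 58 (differences are 6, 9, 12, … (increasing by 3 each time)).
N: −9 each step; 35, 26, 17, 8, -1 → -10.
Combining the parts gives {m=58, n=-10}.

{m=58, n=-10}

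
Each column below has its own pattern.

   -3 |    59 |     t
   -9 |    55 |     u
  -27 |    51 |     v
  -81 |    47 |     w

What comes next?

First component — ×3 each step: -3, -9, -27, -81 → -243.
Second component: −4 each step, so 59, 55, 51, 47 → 43.
Letter: letters move forward 1 place in the alphabet; t, u, v, w → x.
So the next row is -243  43  x.

-243  43  x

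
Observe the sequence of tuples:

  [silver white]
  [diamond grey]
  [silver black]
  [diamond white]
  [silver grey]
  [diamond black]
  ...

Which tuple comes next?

[silver white]

For the rank, alternates silver ↔ diamond: silver, diamond, silver, diamond, silver, diamond → silver.
Shade: repeats white → grey → black, so white, grey, black, white, grey, black → white.
Putting it together: [silver white].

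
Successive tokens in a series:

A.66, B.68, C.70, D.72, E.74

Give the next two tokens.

Letter: A, B, C, D, E → F → G (letters move forward 1 place in the alphabet).
For the second component, +2 each step: 66, 68, 70, 72, 74 → 76 → 78.
Putting the parts together: F.76 and then G.78.

F.76 then G.78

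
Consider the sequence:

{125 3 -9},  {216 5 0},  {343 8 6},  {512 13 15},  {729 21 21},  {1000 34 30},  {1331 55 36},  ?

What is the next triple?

For the first slot, perfect cubes: 5³, 6³, 7³, …: 125, 216, 343, 512, 729, 1000, 1331 → 1728.
Second slot: each term is the sum of the two before it, so 3, 5, 8, 13, 21, 34, 55 → 89.
Third slot: alternating steps +9, +6, +9, +6, …, so -9, 0, 6, 15, 21, 30, 36 → 45.
So the next triple is {1728 89 45}.

{1728 89 45}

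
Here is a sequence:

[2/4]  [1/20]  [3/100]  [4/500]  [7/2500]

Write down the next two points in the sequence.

First component goes 2, 1, 3, 4, 7 → 11 → 18 (each term is the sum of the two before it).
Second component: ×5 each step; 4, 20, 100, 500, 2500 → 12500 → 62500.
So the next two points are [11/12500] and [18/62500].

[11/12500], [18/62500]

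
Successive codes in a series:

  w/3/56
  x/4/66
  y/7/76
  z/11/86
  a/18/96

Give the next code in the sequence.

Letter: letters move forward 1 place in the alphabet, wrapping Z→A, so w, x, y, z, a → b.
Second component goes 3, 4, 7, 11, 18 → 29 (each term is the sum of the two before it).
Third component goes 56, 66, 76, 86, 96 → 106 (+10 each step).
Putting it together: b/29/106.

b/29/106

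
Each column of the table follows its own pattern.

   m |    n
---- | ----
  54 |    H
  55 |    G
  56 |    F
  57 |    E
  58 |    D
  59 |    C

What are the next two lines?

60  B; 61  A

For the column m, +1 each step: 54, 55, 56, 57, 58, 59 → 60 → 61.
Column n — letters move back 1 place in the alphabet: H, G, F, E, D, C → B → A.
So the next two lines are 60  B and 61  A.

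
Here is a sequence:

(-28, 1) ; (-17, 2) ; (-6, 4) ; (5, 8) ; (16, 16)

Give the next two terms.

(27, 32), (38, 64)

First entry: +11 each step; -28, -17, -6, 5, 16 → 27 → 38.
Second entry goes 1, 2, 4, 8, 16 → 32 → 64 (×2 each step).
Putting the parts together: (27, 32) and then (38, 64).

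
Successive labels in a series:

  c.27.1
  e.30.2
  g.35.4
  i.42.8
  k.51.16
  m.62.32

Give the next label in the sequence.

o.75.64

Letter: c, e, g, i, k, m → o (letters move forward 2 places in the alphabet).
For the second component, differences are 3, 5, 7, … (increasing by 2 each time): 27, 30, 35, 42, 51, 62 → 75.
Third component goes 1, 2, 4, 8, 16, 32 → 64 (×2 each step).
Putting it together: o.75.64.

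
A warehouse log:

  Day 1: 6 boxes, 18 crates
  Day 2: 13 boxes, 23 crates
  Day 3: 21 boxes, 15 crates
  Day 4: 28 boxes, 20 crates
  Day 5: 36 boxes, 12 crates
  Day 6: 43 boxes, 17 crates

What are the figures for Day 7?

51 boxes, 9 crates

Boxes: alternating steps +7, +8, +7, +8, …; 6, 13, 21, 28, 36, 43 → 51.
For the crates, alternating steps +5, −8, +5, −8, …: 18, 23, 15, 20, 12, 17 → 9.
Combining the parts gives 51 boxes, 9 crates.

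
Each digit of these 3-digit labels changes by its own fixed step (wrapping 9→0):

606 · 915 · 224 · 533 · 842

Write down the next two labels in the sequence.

151, 460

First digit: 6, 9, 2, 5, 8 → 1 → 4 (+3 each step, mod 10).
For the second digit, +1 each step, mod 10: 0, 1, 2, 3, 4 → 5 → 6.
Third digit: −1 each step, mod 10; 6, 5, 4, 3, 2 → 1 → 0.
So the next two labels are 151 and 460.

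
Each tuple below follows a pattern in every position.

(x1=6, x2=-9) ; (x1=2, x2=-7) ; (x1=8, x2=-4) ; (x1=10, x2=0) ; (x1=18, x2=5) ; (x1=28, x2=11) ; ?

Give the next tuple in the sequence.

X1: each term is the sum of the two before it, so 6, 2, 8, 10, 18, 28 → 46.
X2: -9, -7, -4, 0, 5, 11 → 18 (differences are 2, 3, 4, … (increasing by 1 each time)).
Putting it together: (x1=46, x2=18).

(x1=46, x2=18)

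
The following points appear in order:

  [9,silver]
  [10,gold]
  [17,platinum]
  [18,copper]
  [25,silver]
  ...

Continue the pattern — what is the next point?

[26,gold]

For the first value, alternating steps +1, +7, +1, +7, …: 9, 10, 17, 18, 25 → 26.
For the metal, repeats silver → gold → platinum → copper: silver, gold, platinum, copper, silver → gold.
Combining the parts gives [26,gold].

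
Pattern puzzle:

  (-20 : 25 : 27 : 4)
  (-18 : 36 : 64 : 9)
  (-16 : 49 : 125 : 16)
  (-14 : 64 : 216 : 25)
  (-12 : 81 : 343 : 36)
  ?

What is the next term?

(-10 : 100 : 512 : 49)

First coordinate: +2 each step, so -20, -18, -16, -14, -12 → -10.
For the second coordinate, perfect squares: 5², 6², 7², …: 25, 36, 49, 64, 81 → 100.
Third coordinate: 27, 64, 125, 216, 343 → 512 (perfect cubes: 3³, 4³, 5³, …).
Fourth coordinate: perfect squares: 2², 3², 4², …; 4, 9, 16, 25, 36 → 49.
So the next term is (-10 : 100 : 512 : 49).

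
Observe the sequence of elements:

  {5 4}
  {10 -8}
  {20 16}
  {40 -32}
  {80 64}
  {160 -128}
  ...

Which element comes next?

{320 256}

First coordinate goes 5, 10, 20, 40, 80, 160 → 320 (×2 each step).
Second coordinate — ×(-2) each step: 4, -8, 16, -32, 64, -128 → 256.
So the next element is {320 256}.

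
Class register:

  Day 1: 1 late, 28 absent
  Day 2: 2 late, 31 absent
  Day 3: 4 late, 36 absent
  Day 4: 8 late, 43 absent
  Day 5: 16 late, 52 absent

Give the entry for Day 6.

For the late, ×2 each step: 1, 2, 4, 8, 16 → 32.
Absent: differences are 3, 5, 7, … (increasing by 2 each time), so 28, 31, 36, 43, 52 → 63.
Putting it together: 32 late, 63 absent.

32 late, 63 absent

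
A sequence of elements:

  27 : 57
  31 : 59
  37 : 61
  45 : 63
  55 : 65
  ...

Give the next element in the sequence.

67 : 67

First component goes 27, 31, 37, 45, 55 → 67 (differences are 4, 6, 8, … (increasing by 2 each time)).
Second component — +2 each step: 57, 59, 61, 63, 65 → 67.
So the next element is 67 : 67.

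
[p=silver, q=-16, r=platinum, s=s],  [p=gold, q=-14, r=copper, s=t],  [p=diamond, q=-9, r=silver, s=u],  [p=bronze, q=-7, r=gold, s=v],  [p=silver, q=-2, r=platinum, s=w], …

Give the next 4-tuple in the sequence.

[p=gold, q=0, r=copper, s=x]

P goes silver, gold, diamond, bronze, silver → gold (repeats silver → gold → diamond → bronze).
Q: alternating steps +2, +5, +2, +5, …, so -16, -14, -9, -7, -2 → 0.
R: repeats platinum → copper → silver → gold, so platinum, copper, silver, gold, platinum → copper.
For the s, letters move forward 1 place in the alphabet: s, t, u, v, w → x.
So the next 4-tuple is [p=gold, q=0, r=copper, s=x].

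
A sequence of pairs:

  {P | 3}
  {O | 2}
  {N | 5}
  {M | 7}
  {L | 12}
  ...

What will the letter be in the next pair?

Letter: letters move back 1 place in the alphabet; P, O, N, M, L → K.

K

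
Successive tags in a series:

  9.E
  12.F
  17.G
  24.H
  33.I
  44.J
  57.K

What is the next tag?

For the first component, differences are 3, 5, 7, … (increasing by 2 each time): 9, 12, 17, 24, 33, 44, 57 → 72.
For the letter, letters move forward 1 place in the alphabet: E, F, G, H, I, J, K → L.
Combining the parts gives 72.L.

72.L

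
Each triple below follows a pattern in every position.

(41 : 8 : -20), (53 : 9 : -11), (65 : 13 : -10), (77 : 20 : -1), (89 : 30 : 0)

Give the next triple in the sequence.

(101 : 43 : 9)

First value: 41, 53, 65, 77, 89 → 101 (+12 each step).
Second value: 8, 9, 13, 20, 30 → 43 (differences are 1, 4, 7, … (increasing by 3 each time)).
Third value: -20, -11, -10, -1, 0 → 9 (alternating steps +9, +1, +9, +1, …).
Combining the parts gives (101 : 43 : 9).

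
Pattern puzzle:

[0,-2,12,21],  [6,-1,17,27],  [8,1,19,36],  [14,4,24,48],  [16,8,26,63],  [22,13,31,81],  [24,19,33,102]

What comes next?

For the first slot, alternating steps +6, +2, +6, +2, …: 0, 6, 8, 14, 16, 22, 24 → 30.
Second slot: -2, -1, 1, 4, 8, 13, 19 → 26 (differences are 1, 2, 3, … (increasing by 1 each time)).
For the third slot, alternating steps +5, +2, +5, +2, …: 12, 17, 19, 24, 26, 31, 33 → 38.
For the fourth slot, differences are 6, 9, 12, … (increasing by 3 each time): 21, 27, 36, 48, 63, 81, 102 → 126.
So the next 4-tuple is [30,26,38,126].

[30,26,38,126]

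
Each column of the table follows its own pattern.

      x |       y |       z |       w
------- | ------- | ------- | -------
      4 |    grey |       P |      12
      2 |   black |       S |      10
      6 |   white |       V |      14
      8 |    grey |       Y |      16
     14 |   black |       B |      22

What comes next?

Column x: each term is the sum of the two before it; 4, 2, 6, 8, 14 → 22.
Column y: repeats grey → black → white; grey, black, white, grey, black → white.
Column z goes P, S, V, Y, B → E (letters move forward 3 places in the alphabet, wrapping Z→A).
Column w — always 8 more than the column x: 12, 10, 14, 16, 22 → 30.
Putting it together: 22  white  E  30.

22  white  E  30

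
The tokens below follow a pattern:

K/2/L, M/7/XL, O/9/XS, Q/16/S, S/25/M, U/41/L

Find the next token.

Letter: letters move forward 2 places in the alphabet; K, M, O, Q, S, U → W.
Second component — each term is the sum of the two before it: 2, 7, 9, 16, 25, 41 → 66.
Size: L, XL, XS, S, M, L → XL (repeats L → XL → XS → S → M).
So the next token is W/66/XL.

W/66/XL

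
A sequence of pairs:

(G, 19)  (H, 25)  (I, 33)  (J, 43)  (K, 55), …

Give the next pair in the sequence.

Letter goes G, H, I, J, K → L (letters move forward 1 place in the alphabet).
Second value: differences are 6, 8, 10, … (increasing by 2 each time); 19, 25, 33, 43, 55 → 69.
So the next pair is (L, 69).

(L, 69)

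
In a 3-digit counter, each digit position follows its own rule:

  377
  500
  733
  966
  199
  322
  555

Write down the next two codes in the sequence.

First digit goes 3, 5, 7, 9, 1, 3, 5 → 7 → 9 (+2 each step, mod 10).
Second digit — +3 each step, mod 10: 7, 0, 3, 6, 9, 2, 5 → 8 → 1.
Third digit — +3 each step, mod 10: 7, 0, 3, 6, 9, 2, 5 → 8 → 1.
Putting the parts together: 788 and then 911.

788, 911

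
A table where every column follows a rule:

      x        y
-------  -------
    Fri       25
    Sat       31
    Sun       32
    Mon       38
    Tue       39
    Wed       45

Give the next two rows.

For the column x, runs through the weekdays Mon→Sun: Fri, Sat, Sun, Mon, Tue, Wed → Thu → Fri.
Column y: alternating steps +6, +1, +6, +1, …, so 25, 31, 32, 38, 39, 45 → 46 → 52.
So the next two rows are Thu  46 and Fri  52.

Thu  46; Fri  52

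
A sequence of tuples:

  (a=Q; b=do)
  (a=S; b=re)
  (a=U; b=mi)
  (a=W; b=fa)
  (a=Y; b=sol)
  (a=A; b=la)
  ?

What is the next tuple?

For the a, letters move forward 2 places in the alphabet, wrapping Z→A: Q, S, U, W, Y, A → C.
B: runs through the solfège scale do→ti, so do, re, mi, fa, sol, la → ti.
Combining the parts gives (a=C; b=ti).

(a=C; b=ti)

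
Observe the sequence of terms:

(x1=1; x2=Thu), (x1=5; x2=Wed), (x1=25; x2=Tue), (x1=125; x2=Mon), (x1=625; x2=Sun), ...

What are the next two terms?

X1 — ×5 each step: 1, 5, 25, 125, 625 → 3125 → 15625.
X2: Thu, Wed, Tue, Mon, Sun → Sat → Fri (runs backward through the weekdays Mon→Sun).
So the next two terms are (x1=3125; x2=Sat) and (x1=15625; x2=Fri).

(x1=3125; x2=Sat), (x1=15625; x2=Fri)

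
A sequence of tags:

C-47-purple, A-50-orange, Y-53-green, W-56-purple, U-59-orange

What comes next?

Letter — letters move back 2 places in the alphabet, wrapping A→Z: C, A, Y, W, U → S.
Second component: 47, 50, 53, 56, 59 → 62 (+3 each step).
Colour: repeats purple → orange → green, so purple, orange, green, purple, orange → green.
Putting it together: S-62-green.

S-62-green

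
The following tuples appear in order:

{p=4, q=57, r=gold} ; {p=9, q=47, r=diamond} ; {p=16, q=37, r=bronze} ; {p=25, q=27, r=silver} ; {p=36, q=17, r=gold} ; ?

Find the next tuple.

{p=49, q=7, r=diamond}

P: perfect squares: 2², 3², 4², …; 4, 9, 16, 25, 36 → 49.
For the q, −10 each step: 57, 47, 37, 27, 17 → 7.
R: repeats gold → diamond → bronze → silver; gold, diamond, bronze, silver, gold → diamond.
Combining the parts gives {p=49, q=7, r=diamond}.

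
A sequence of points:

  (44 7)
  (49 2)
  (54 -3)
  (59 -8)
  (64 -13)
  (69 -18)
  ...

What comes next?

First component: +5 each step, so 44, 49, 54, 59, 64, 69 → 74.
Second component: together with the first component always sums to 51; 7, 2, -3, -8, -13, -18 → -23.
So the next point is (74 -23).

(74 -23)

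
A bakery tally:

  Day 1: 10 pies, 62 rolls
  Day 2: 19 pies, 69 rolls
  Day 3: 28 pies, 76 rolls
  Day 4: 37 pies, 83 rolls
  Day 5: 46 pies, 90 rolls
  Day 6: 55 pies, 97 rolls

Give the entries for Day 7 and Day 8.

64 pies, 104 rolls; 73 pies, 111 rolls

For the pies, +9 each step: 10, 19, 28, 37, 46, 55 → 64 → 73.
Rolls: +7 each step, so 62, 69, 76, 83, 90, 97 → 104 → 111.
Putting the parts together: 64 pies, 104 rolls and then 73 pies, 111 rolls.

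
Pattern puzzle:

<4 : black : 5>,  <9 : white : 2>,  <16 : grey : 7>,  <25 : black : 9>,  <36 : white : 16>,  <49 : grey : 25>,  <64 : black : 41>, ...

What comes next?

First value — perfect squares: 2², 3², 4², …: 4, 9, 16, 25, 36, 49, 64 → 81.
Shade: repeats black → white → grey; black, white, grey, black, white, grey, black → white.
Third value — each term is the sum of the two before it: 5, 2, 7, 9, 16, 25, 41 → 66.
Combining the parts gives <81 : white : 66>.

<81 : white : 66>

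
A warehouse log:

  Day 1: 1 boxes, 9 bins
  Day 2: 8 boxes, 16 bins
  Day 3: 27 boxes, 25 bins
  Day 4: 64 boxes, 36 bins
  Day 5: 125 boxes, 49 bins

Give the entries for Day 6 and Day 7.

216 boxes, 64 bins; 343 boxes, 81 bins

Boxes: perfect cubes: 1³, 2³, 3³, …, so 1, 8, 27, 64, 125 → 216 → 343.
Bins: 9, 16, 25, 36, 49 → 64 → 81 (perfect squares: 3², 4², 5², …).
So the next two rows are 216 boxes, 64 bins and 343 boxes, 81 bins.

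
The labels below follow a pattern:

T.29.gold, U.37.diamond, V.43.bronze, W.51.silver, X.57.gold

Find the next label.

Y.65.diamond

Letter: letters move forward 1 place in the alphabet, so T, U, V, W, X → Y.
Second component — alternating steps +8, +6, +8, +6, …: 29, 37, 43, 51, 57 → 65.
Rank — repeats gold → diamond → bronze → silver: gold, diamond, bronze, silver, gold → diamond.
So the next label is Y.65.diamond.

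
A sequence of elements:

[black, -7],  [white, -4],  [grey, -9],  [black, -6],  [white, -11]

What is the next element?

[grey, -8]

Shade: repeats black → white → grey; black, white, grey, black, white → grey.
Second slot — alternating steps +3, −5, +3, −5, …: -7, -4, -9, -6, -11 → -8.
Combining the parts gives [grey, -8].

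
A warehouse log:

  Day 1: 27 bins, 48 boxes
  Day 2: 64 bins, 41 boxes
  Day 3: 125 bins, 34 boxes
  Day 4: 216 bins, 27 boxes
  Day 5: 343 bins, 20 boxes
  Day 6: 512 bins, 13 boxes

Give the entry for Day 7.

729 bins, 6 boxes

Bins — perfect cubes: 3³, 4³, 5³, …: 27, 64, 125, 216, 343, 512 → 729.
Boxes goes 48, 41, 34, 27, 20, 13 → 6 (−7 each step).
Putting it together: 729 bins, 6 boxes.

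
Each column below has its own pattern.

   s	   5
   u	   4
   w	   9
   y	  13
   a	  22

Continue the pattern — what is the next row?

c  35

Letter: s, u, w, y, a → c (letters move forward 2 places in the alphabet, wrapping Z→A).
Second component: each term is the sum of the two before it; 5, 4, 9, 13, 22 → 35.
Combining the parts gives c  35.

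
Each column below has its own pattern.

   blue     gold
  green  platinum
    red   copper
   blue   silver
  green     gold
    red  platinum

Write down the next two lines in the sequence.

Colour — repeats blue → green → red: blue, green, red, blue, green, red → blue → green.
Metal — repeats gold → platinum → copper → silver: gold, platinum, copper, silver, gold, platinum → copper → silver.
So the next two lines are blue  copper and green  silver.

blue  copper; green  silver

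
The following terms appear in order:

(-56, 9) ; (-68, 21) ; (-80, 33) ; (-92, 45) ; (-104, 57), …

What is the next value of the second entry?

69

First entry goes -56, -68, -80, -92, -104 → -116 (−12 each step).
Second entry goes 9, 21, 33, 45, 57 → 69 (together with the first entry always sums to -47).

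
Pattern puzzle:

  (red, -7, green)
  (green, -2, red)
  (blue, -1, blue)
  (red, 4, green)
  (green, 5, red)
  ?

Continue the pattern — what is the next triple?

(blue, 10, blue)

First colour: red, green, blue, red, green → blue (repeats red → green → blue).
Second value: alternating steps +5, +1, +5, +1, …; -7, -2, -1, 4, 5 → 10.
Second colour: green, red, blue, green, red → blue (repeats green → red → blue).
So the next triple is (blue, 10, blue).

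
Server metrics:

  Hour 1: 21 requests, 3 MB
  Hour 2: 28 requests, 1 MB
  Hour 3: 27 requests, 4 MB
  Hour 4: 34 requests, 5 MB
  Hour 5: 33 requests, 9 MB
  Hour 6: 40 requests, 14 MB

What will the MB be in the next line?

23

MB: 3, 1, 4, 5, 9, 14 → 23 (each term is the sum of the two before it).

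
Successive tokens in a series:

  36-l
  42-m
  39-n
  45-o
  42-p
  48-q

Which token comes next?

First component: alternating steps +6, −3, +6, −3, …; 36, 42, 39, 45, 42, 48 → 45.
Letter — letters move forward 1 place in the alphabet: l, m, n, o, p, q → r.
Putting it together: 45-r.

45-r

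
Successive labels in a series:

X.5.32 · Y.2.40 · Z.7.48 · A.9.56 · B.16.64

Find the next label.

Letter goes X, Y, Z, A, B → C (letters move forward 1 place in the alphabet, wrapping Z→A).
Second component: 5, 2, 7, 9, 16 → 25 (each term is the sum of the two before it).
For the third component, +8 each step: 32, 40, 48, 56, 64 → 72.
Combining the parts gives C.25.72.

C.25.72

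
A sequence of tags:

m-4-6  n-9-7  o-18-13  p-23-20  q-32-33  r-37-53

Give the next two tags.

s-46-86 then t-51-139

Letter: letters move forward 1 place in the alphabet, so m, n, o, p, q, r → s → t.
Second component goes 4, 9, 18, 23, 32, 37 → 46 → 51 (alternating steps +5, +9, +5, +9, …).
For the third component, each term is the sum of the two before it: 6, 7, 13, 20, 33, 53 → 86 → 139.
Putting the parts together: s-46-86 and then t-51-139.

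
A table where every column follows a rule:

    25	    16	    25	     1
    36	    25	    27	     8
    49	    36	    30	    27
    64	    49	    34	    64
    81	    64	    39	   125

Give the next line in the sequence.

For the first component, perfect squares: 5², 6², 7², …: 25, 36, 49, 64, 81 → 100.
Second component — perfect squares: 4², 5², 6², …: 16, 25, 36, 49, 64 → 81.
Third component: differences are 2, 3, 4, … (increasing by 1 each time), so 25, 27, 30, 34, 39 → 45.
Fourth component — perfect cubes: 1³, 2³, 3³, …: 1, 8, 27, 64, 125 → 216.
So the next line is 100  81  45  216.

100  81  45  216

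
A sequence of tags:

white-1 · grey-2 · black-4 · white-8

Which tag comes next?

Shade: repeats white → grey → black, so white, grey, black, white → grey.
Second component goes 1, 2, 4, 8 → 16 (×2 each step).
Putting it together: grey-16.

grey-16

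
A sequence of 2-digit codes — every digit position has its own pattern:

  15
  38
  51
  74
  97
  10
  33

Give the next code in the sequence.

First digit: +2 each step, mod 10, so 1, 3, 5, 7, 9, 1, 3 → 5.
Second digit: 5, 8, 1, 4, 7, 0, 3 → 6 (+3 each step, mod 10).
So the next code is 56.

56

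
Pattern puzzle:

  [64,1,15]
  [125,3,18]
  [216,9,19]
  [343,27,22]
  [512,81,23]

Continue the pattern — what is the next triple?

For the first coordinate, perfect cubes: 4³, 5³, 6³, …: 64, 125, 216, 343, 512 → 729.
Second coordinate goes 1, 3, 9, 27, 81 → 243 (×3 each step).
Third coordinate: alternating steps +3, +1, +3, +1, …, so 15, 18, 19, 22, 23 → 26.
Putting it together: [729,243,26].

[729,243,26]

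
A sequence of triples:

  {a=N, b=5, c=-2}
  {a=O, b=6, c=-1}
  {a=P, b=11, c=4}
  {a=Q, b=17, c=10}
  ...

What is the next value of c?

B: 5, 6, 11, 17 → 28 (each term is the sum of the two before it).
C — always 7 less than the b: -2, -1, 4, 10 → 21.

21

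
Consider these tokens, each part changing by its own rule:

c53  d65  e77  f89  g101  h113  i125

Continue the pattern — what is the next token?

j137

Letter: letters move forward 1 place in the alphabet; c, d, e, f, g, h, i → j.
Second component: +12 each step, so 53, 65, 77, 89, 101, 113, 125 → 137.
Combining the parts gives j137.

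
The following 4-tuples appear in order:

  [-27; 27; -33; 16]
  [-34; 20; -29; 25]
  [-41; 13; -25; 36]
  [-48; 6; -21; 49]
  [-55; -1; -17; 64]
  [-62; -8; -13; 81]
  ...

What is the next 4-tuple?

For the first part, −7 each step: -27, -34, -41, -48, -55, -62 → -69.
Second part: −7 each step; 27, 20, 13, 6, -1, -8 → -15.
Third part: +4 each step; -33, -29, -25, -21, -17, -13 → -9.
Fourth part: 16, 25, 36, 49, 64, 81 → 100 (perfect squares: 4², 5², 6², …).
Putting it together: [-69; -15; -9; 100].

[-69; -15; -9; 100]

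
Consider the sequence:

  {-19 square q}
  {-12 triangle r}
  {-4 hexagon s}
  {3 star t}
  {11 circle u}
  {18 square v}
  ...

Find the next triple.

First entry — alternating steps +7, +8, +7, +8, …: -19, -12, -4, 3, 11, 18 → 26.
Shape: repeats square → triangle → hexagon → star → circle; square, triangle, hexagon, star, circle, square → triangle.
Letter: letters move forward 1 place in the alphabet, so q, r, s, t, u, v → w.
Combining the parts gives {26 triangle w}.

{26 triangle w}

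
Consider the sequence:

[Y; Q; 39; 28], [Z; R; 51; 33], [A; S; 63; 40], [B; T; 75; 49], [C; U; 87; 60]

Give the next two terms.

[D; V; 99; 73], [E; W; 111; 88]

First letter — letters move forward 1 place in the alphabet, wrapping Z→A: Y, Z, A, B, C → D → E.
Second letter: letters move forward 1 place in the alphabet, so Q, R, S, T, U → V → W.
Third slot: +12 each step; 39, 51, 63, 75, 87 → 99 → 111.
Fourth slot: 28, 33, 40, 49, 60 → 73 → 88 (differences are 5, 7, 9, … (increasing by 2 each time)).
Putting the parts together: [D; V; 99; 73] and then [E; W; 111; 88].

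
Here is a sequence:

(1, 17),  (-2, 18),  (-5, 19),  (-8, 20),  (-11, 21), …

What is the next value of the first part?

First part: −3 each step, so 1, -2, -5, -8, -11 → -14.
Second part goes 17, 18, 19, 20, 21 → 22 (+1 each step).

-14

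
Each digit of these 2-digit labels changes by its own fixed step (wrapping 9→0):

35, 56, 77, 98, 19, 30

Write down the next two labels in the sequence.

First digit: +2 each step, mod 10; 3, 5, 7, 9, 1, 3 → 5 → 7.
Second digit: +1 each step, mod 10; 5, 6, 7, 8, 9, 0 → 1 → 2.
So the next two labels are 51 and 72.

51, 72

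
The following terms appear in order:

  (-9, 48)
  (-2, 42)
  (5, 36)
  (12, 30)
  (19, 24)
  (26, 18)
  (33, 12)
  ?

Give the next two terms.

First value goes -9, -2, 5, 12, 19, 26, 33 → 40 → 47 (+7 each step).
Second value — −6 each step: 48, 42, 36, 30, 24, 18, 12 → 6 → 0.
Putting the parts together: (40, 6) and then (47, 0).

(40, 6), (47, 0)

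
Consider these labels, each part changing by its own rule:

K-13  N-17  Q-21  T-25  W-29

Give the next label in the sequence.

Z-33

Letter: letters move forward 3 places in the alphabet, so K, N, Q, T, W → Z.
For the second component, +4 each step: 13, 17, 21, 25, 29 → 33.
Combining the parts gives Z-33.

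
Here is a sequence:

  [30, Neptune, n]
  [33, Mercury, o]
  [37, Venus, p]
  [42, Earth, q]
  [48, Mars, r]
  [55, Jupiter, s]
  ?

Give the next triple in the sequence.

First value — differences are 3, 4, 5, … (increasing by 1 each time): 30, 33, 37, 42, 48, 55 → 63.
Planet: Neptune, Mercury, Venus, Earth, Mars, Jupiter → Saturn (runs through the planets Mercury→Neptune).
Letter — letters move forward 1 place in the alphabet: n, o, p, q, r, s → t.
So the next triple is [63, Saturn, t].

[63, Saturn, t]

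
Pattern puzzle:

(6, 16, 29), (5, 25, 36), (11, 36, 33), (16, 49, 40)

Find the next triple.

For the first entry, each term is the sum of the two before it: 6, 5, 11, 16 → 27.
Second entry: perfect squares: 4², 5², 6², …, so 16, 25, 36, 49 → 64.
Third entry — alternating steps +7, −3, +7, −3, …: 29, 36, 33, 40 → 37.
Putting it together: (27, 64, 37).

(27, 64, 37)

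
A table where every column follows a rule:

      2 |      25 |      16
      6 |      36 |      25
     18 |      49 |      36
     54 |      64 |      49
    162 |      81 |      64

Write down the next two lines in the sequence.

First component goes 2, 6, 18, 54, 162 → 486 → 1458 (×3 each step).
Second component: perfect squares: 5², 6², 7², …, so 25, 36, 49, 64, 81 → 100 → 121.
For the third component, perfect squares: 4², 5², 6², …: 16, 25, 36, 49, 64 → 81 → 100.
Putting the parts together: 486  100  81 and then 1458  121  100.

486  100  81; 1458  121  100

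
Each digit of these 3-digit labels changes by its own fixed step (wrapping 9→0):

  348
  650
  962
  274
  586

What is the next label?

898

First digit: 3, 6, 9, 2, 5 → 8 (+3 each step, mod 10).
Second digit goes 4, 5, 6, 7, 8 → 9 (+1 each step, mod 10).
Third digit: 8, 0, 2, 4, 6 → 8 (+2 each step, mod 10).
So the next label is 898.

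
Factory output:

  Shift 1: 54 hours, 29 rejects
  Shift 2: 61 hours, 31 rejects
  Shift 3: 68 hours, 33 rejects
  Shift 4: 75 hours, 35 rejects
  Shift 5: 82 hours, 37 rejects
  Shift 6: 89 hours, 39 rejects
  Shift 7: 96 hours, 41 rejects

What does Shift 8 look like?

103 hours, 43 rejects

Hours: +7 each step; 54, 61, 68, 75, 82, 89, 96 → 103.
Rejects: 29, 31, 33, 35, 37, 39, 41 → 43 (+2 each step).
Putting it together: 103 hours, 43 rejects.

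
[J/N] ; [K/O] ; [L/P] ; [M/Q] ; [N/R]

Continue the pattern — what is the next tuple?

First letter: letters move forward 1 place in the alphabet; J, K, L, M, N → O.
For the second letter, letters move forward 1 place in the alphabet: N, O, P, Q, R → S.
So the next tuple is [O/S].

[O/S]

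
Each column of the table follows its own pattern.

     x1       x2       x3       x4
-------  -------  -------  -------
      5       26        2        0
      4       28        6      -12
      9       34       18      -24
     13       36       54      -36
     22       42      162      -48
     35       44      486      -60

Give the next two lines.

Column x1: each term is the sum of the two before it, so 5, 4, 9, 13, 22, 35 → 57 → 92.
For the column x2, alternating steps +2, +6, +2, +6, …: 26, 28, 34, 36, 42, 44 → 50 → 52.
Column x3: ×3 each step, so 2, 6, 18, 54, 162, 486 → 1458 → 4374.
Column x4: −12 each step, so 0, -12, -24, -36, -48, -60 → -72 → -84.
Putting the parts together: 57  50  1458  -72 and then 92  52  4374  -84.

57  50  1458  -72; 92  52  4374  -84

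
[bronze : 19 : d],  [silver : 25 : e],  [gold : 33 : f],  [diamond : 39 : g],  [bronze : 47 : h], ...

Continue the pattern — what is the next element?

[silver : 53 : i]

Rank: bronze, silver, gold, diamond, bronze → silver (repeats bronze → silver → gold → diamond).
Second part: alternating steps +6, +8, +6, +8, …; 19, 25, 33, 39, 47 → 53.
For the letter, letters move forward 1 place in the alphabet: d, e, f, g, h → i.
Putting it together: [silver : 53 : i].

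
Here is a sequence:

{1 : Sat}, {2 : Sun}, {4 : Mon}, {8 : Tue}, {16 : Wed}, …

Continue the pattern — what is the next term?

{32 : Thu}

First value goes 1, 2, 4, 8, 16 → 32 (×2 each step).
For the day, runs through the weekdays Mon→Sun: Sat, Sun, Mon, Tue, Wed → Thu.
Putting it together: {32 : Thu}.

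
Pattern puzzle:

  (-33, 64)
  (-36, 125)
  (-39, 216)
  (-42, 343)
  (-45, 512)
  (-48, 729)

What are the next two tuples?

First slot — −3 each step: -33, -36, -39, -42, -45, -48 → -51 → -54.
Second slot: perfect cubes: 4³, 5³, 6³, …; 64, 125, 216, 343, 512, 729 → 1000 → 1331.
So the next two tuples are (-51, 1000) and (-54, 1331).

(-51, 1000), (-54, 1331)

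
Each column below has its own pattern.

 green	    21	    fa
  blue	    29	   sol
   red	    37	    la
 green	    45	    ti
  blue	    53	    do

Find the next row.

red  61  re

Colour: repeats green → blue → red, so green, blue, red, green, blue → red.
Second component goes 21, 29, 37, 45, 53 → 61 (+8 each step).
Note — runs through the solfège scale do→ti: fa, sol, la, ti, do → re.
So the next row is red  61  re.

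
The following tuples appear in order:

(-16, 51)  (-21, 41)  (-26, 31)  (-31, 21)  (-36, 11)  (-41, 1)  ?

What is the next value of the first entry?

First entry goes -16, -21, -26, -31, -36, -41 → -46 (−5 each step).

-46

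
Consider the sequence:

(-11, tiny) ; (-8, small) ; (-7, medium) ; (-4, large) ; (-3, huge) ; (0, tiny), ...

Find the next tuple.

(1, small)

First entry: -11, -8, -7, -4, -3, 0 → 1 (alternating steps +3, +1, +3, +1, …).
Size: repeats tiny → small → medium → large → huge; tiny, small, medium, large, huge, tiny → small.
Putting it together: (1, small).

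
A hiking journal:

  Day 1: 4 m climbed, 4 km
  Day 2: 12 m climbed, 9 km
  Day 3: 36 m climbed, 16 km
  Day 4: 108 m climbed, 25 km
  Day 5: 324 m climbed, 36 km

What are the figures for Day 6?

M climbed: ×3 each step, so 4, 12, 36, 108, 324 → 972.
Km — perfect squares: 2², 3², 4², …: 4, 9, 16, 25, 36 → 49.
So the next line is 972 m climbed, 49 km.

972 m climbed, 49 km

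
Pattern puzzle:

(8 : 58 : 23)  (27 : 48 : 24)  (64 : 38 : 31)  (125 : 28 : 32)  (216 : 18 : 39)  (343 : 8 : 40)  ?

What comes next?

(512 : -2 : 47)

First coordinate: perfect cubes: 2³, 3³, 4³, …; 8, 27, 64, 125, 216, 343 → 512.
Second coordinate: −10 each step, so 58, 48, 38, 28, 18, 8 → -2.
Third coordinate: 23, 24, 31, 32, 39, 40 → 47 (alternating steps +1, +7, +1, +7, …).
So the next element is (512 : -2 : 47).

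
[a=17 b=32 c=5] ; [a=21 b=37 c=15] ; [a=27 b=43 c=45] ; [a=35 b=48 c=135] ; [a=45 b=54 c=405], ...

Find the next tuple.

For the a, differences are 4, 6, 8, … (increasing by 2 each time): 17, 21, 27, 35, 45 → 57.
B: alternating steps +5, +6, +5, +6, …, so 32, 37, 43, 48, 54 → 59.
C: ×3 each step, so 5, 15, 45, 135, 405 → 1215.
Combining the parts gives [a=57 b=59 c=1215].

[a=57 b=59 c=1215]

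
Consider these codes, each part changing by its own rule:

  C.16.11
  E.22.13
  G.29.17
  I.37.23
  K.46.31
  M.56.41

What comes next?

O.67.53

Letter: letters move forward 2 places in the alphabet, so C, E, G, I, K, M → O.
Second component — differences are 6, 7, 8, … (increasing by 1 each time): 16, 22, 29, 37, 46, 56 → 67.
Third component: differences are 2, 4, 6, … (increasing by 2 each time), so 11, 13, 17, 23, 31, 41 → 53.
Combining the parts gives O.67.53.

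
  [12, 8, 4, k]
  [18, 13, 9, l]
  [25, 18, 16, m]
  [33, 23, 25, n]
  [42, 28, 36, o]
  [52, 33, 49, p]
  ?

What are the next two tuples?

First slot: differences are 6, 7, 8, … (increasing by 1 each time); 12, 18, 25, 33, 42, 52 → 63 → 75.
Second slot — +5 each step: 8, 13, 18, 23, 28, 33 → 38 → 43.
For the third slot, perfect squares: 2², 3², 4², …: 4, 9, 16, 25, 36, 49 → 64 → 81.
Letter: k, l, m, n, o, p → q → r (letters move forward 1 place in the alphabet).
Putting the parts together: [63, 38, 64, q] and then [75, 43, 81, r].

[63, 38, 64, q], [75, 43, 81, r]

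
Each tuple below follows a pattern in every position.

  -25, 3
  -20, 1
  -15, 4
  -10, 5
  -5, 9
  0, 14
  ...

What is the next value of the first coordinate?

5

First coordinate — +5 each step: -25, -20, -15, -10, -5, 0 → 5.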